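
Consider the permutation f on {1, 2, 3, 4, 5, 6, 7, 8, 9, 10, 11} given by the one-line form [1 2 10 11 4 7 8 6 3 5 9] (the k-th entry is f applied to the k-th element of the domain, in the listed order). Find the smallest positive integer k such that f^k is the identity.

6

The disjoint-cycle form of f has cycle lengths 6, 3, 1, 1.
The order of f is the least common multiple of its cycle lengths: lcm(6, 3) = 6.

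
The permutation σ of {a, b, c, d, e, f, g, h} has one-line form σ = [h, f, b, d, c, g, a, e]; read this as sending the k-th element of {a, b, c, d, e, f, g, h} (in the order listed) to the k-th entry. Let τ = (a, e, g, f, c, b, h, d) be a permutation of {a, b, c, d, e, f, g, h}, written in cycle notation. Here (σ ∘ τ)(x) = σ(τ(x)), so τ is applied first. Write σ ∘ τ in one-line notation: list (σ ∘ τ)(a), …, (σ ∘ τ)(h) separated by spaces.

(σ ∘ τ)(x) = σ(τ(x)). Computing each image: σ(τ(a)) = σ(e) = c, σ(τ(b)) = σ(h) = e, σ(τ(c)) = σ(b) = f, σ(τ(d)) = σ(a) = h, σ(τ(e)) = σ(g) = a, σ(τ(f)) = σ(c) = b, σ(τ(g)) = σ(f) = g, σ(τ(h)) = σ(d) = d.
Hence σ ∘ τ = [c e f h a b g d].

c e f h a b g d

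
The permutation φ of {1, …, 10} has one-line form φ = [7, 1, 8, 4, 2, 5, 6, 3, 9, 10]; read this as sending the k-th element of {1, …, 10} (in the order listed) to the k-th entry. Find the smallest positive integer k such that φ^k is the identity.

10

Decomposing into disjoint cycles gives cycle lengths 5, 2, 1, 1, 1.
The order is lcm(5, 2) = 10.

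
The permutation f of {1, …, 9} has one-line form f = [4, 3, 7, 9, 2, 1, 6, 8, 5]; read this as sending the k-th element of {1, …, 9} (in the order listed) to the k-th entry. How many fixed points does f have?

1

The fixed points (elements with f(x) = x) are {8}, so there is 1.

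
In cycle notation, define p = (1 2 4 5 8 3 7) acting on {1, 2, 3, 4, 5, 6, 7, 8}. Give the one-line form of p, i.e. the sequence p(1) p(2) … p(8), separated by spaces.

2 4 7 5 8 6 1 3

Image by image: 1→2, 2→4, 3→7, 4→5, 5→8, 6→6, 7→1, 8→3.
Listing these in domain order gives 2 4 7 5 8 6 1 3.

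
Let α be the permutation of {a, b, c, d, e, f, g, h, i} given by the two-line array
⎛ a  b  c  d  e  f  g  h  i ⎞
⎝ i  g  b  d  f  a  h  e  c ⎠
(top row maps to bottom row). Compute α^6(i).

Tracing i → c → … returns to i after 8 steps, so i lies in an 8-cycle (a, i, c, b, g, h, e, f).
Advancing 6 steps from i: i → c → b → g → h → e → f.

f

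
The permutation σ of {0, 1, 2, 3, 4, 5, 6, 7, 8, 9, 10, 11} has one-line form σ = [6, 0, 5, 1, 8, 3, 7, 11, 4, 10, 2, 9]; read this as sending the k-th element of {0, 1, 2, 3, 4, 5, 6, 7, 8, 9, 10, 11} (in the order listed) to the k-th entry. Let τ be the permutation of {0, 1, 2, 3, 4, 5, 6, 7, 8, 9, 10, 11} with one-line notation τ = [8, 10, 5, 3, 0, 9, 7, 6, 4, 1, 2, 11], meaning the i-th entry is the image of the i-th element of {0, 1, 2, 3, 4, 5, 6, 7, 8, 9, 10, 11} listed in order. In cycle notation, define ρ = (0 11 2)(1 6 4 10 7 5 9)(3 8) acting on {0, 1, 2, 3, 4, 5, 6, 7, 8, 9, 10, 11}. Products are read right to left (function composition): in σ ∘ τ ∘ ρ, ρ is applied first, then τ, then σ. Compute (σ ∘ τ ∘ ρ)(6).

6

(σ ∘ τ ∘ ρ)(6) = σ(τ(ρ(6))). ρ(6) = 4, then τ(4) = 0, then σ(0) = 6, so the result is 6.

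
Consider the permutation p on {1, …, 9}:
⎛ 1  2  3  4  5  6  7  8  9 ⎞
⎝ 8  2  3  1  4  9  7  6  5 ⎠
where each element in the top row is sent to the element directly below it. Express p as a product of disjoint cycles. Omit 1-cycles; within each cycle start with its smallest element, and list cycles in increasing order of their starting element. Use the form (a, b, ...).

(1, 8, 6, 9, 5, 4)

Start at 1 and follow images: 1 → 8 → 6 → 9 → 5 → 4 → 1, giving the cycle (1, 8, 6, 9, 5, 4).
Continuing from each remaining unvisited element yields (1, 8, 6, 9, 5, 4).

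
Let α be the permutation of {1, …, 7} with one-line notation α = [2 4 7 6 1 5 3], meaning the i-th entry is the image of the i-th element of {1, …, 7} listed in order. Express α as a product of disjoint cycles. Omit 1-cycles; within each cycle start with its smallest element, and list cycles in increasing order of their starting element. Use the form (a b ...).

(1 2 4 6 5)(3 7)

Start at 1 and follow images: 1 → 2 → 4 → 6 → 5 → 1, giving the cycle (1 2 4 6 5).
Continuing from each remaining unvisited element yields (1 2 4 6 5)(3 7).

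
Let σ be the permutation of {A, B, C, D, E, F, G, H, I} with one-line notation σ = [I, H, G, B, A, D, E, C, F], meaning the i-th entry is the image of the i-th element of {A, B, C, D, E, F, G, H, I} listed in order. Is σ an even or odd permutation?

In disjoint-cycle form the cycle lengths are 9.
A cycle of length ℓ contributes ℓ−1 transpositions, so σ is a product of 8 transpositions — even.

even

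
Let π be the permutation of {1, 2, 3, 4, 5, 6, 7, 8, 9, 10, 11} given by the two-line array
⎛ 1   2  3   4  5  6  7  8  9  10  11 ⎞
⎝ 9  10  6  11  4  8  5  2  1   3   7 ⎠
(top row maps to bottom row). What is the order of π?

20

Writing π as disjoint cycles, the cycle lengths are 5, 4, 2.
The order is lcm(5, 4, 2) = 20.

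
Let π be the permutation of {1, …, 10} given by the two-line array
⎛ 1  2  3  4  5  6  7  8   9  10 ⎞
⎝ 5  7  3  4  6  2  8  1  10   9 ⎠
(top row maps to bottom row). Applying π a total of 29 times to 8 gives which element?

7

Tracing 8 → 1 → … returns to 8 after 6 steps, so 8 lies in a 6-cycle (1, 5, 6, 2, 7, 8).
On a 6-cycle, π^6 is the identity, so π^29 = π^5 there (29 ≡ 5 mod 6).
Advancing 5 steps from 8: 8 → 1 → 5 → 6 → 2 → 7.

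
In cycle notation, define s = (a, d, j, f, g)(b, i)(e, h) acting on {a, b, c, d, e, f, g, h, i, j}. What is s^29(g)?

g lies in the 5-cycle (a, d, j, f, g).
Since the cycle has length 5, s^29 acts on it the same as s^4 (29 mod 5 = 4).
Advancing 4 steps from g: g → a → d → j → f.

f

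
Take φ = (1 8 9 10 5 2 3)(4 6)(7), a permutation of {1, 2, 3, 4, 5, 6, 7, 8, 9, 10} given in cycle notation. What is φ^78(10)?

10 lies in the 7-cycle (1 8 9 10 5 2 3).
Since the cycle has length 7, φ^78 acts on it the same as φ^1 (78 mod 7 = 1).
Stepping 1 place around the cycle: 10 → 5.

5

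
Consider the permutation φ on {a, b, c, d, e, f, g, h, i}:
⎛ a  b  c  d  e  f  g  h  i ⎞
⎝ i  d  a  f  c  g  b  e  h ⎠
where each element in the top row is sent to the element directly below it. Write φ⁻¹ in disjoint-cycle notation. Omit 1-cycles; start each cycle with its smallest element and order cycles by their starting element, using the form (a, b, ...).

First write φ in disjoint cycles: (a, i, h, e, c)(b, d, f, g).
Reversing each cycle (and rotating so the smallest element leads) gives φ⁻¹ = (a, c, e, h, i)(b, g, f, d).

(a, c, e, h, i)(b, g, f, d)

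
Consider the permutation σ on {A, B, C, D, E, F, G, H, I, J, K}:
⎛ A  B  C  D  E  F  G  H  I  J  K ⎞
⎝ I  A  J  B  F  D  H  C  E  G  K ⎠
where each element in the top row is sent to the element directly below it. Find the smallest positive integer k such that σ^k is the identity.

12

Writing σ as disjoint cycles, the cycle lengths are 6, 4, 1.
The order of σ is the least common multiple of its cycle lengths: lcm(6, 4) = 12.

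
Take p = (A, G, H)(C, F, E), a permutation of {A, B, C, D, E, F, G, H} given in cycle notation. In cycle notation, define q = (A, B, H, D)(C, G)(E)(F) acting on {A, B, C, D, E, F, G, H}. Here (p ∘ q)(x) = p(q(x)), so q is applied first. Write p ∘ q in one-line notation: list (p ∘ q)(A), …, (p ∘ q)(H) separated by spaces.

(p ∘ q)(x) = p(q(x)). Computing each image: p(q(A)) = p(B) = B, p(q(B)) = p(H) = A, p(q(C)) = p(G) = H, p(q(D)) = p(A) = G, p(q(E)) = p(E) = C, p(q(F)) = p(F) = E, p(q(G)) = p(C) = F, p(q(H)) = p(D) = D.
Hence p ∘ q = [B A H G C E F D].

B A H G C E F D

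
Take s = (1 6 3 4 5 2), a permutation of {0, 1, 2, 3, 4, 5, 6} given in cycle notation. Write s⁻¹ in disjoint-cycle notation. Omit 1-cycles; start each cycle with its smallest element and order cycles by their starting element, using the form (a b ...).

(1 2 5 4 3 6)

The inverse reverses each cycle.
Reversing each cycle of s and rotating so the smallest element leads gives (1 2 5 4 3 6).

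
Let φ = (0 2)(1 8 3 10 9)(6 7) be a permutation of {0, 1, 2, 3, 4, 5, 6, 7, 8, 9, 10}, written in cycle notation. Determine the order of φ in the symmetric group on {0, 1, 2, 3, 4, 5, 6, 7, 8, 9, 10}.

10

The cycle type of φ is (5, 2, 2, 1, 1).
The order is lcm(5, 2, 2) = 10.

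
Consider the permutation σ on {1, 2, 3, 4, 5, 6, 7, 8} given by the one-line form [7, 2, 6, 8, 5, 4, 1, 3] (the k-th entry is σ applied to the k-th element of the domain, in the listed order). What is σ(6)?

6 is element number 6 of the domain, and entry number 6 of the one-line form is 4, so σ(6) = 4.

4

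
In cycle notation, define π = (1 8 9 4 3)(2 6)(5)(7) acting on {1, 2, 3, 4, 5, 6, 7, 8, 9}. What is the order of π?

The cycle type of π is (5, 2, 1, 1).
Since disjoint cycles commute, ord(π) = lcm(5, 2) = 10.

10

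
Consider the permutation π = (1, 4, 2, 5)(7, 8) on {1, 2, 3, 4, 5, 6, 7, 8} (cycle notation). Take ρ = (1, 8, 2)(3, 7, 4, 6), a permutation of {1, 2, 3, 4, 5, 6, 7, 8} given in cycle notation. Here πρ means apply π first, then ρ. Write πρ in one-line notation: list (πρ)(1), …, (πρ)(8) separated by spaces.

(πρ)(x) = ρ(π(x)). Computing each image: ρ(π(1)) = ρ(4) = 6, ρ(π(2)) = ρ(5) = 5, ρ(π(3)) = ρ(3) = 7, ρ(π(4)) = ρ(2) = 1, ρ(π(5)) = ρ(1) = 8, ρ(π(6)) = ρ(6) = 3, ρ(π(7)) = ρ(8) = 2, ρ(π(8)) = ρ(7) = 4.
Hence πρ = [6 5 7 1 8 3 2 4].

6 5 7 1 8 3 2 4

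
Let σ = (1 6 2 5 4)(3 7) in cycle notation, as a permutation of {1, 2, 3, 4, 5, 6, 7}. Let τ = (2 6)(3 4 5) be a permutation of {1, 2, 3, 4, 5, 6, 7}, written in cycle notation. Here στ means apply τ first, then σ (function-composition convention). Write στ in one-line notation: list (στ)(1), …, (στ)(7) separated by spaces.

6 2 1 4 7 5 3

(στ)(x) = σ(τ(x)). Computing each image: σ(τ(1)) = σ(1) = 6, σ(τ(2)) = σ(6) = 2, σ(τ(3)) = σ(4) = 1, σ(τ(4)) = σ(5) = 4, σ(τ(5)) = σ(3) = 7, σ(τ(6)) = σ(2) = 5, σ(τ(7)) = σ(7) = 3.
Hence στ = [6 2 1 4 7 5 3].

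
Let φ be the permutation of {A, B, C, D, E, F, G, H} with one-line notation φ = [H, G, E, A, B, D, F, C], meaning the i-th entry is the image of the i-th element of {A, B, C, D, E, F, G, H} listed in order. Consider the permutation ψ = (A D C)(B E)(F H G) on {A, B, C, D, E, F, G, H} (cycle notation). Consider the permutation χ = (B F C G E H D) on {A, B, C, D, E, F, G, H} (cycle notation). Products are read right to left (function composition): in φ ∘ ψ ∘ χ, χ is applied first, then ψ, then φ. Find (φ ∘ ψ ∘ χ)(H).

Chase H: χ(H) = D; ψ(D) = C; φ(C) = E. Hence (φ ∘ ψ ∘ χ)(H) = E.

E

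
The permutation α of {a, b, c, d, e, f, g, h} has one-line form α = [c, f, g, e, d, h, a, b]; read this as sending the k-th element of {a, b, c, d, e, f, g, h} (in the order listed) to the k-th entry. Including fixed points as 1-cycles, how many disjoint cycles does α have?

The cycle decomposition is (a, c, g)(b, f, h)(d, e), which has 3 cycles (counting 1-cycles).

3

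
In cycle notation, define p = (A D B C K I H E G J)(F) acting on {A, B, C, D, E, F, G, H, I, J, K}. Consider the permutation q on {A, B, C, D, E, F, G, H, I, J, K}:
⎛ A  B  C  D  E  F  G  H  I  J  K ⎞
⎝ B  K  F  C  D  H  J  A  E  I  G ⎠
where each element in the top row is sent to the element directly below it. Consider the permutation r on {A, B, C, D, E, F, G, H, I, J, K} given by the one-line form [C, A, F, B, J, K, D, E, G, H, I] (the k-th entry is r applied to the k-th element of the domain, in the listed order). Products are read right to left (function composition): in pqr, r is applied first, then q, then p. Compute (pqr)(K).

G

Apply the permutations in order: r(K) = I, then q(I) = E, then p(E) = G. So (pqr)(K) = G.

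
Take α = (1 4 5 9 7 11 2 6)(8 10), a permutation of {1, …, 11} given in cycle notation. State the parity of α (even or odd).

The cycle lengths are 8, 2, 1.
A cycle of length ℓ contributes ℓ−1 transpositions, so α is a product of 7 + 1 = 8 transpositions — even.

even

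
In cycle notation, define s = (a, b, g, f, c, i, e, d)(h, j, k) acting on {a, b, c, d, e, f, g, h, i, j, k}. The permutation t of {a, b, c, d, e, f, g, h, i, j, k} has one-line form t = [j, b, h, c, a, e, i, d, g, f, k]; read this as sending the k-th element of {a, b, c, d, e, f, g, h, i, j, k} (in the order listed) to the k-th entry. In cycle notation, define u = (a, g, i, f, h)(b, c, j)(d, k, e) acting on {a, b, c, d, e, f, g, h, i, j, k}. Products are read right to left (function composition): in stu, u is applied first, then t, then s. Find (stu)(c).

Apply the permutations in order: u(c) = j, then t(j) = f, then s(f) = c. So (stu)(c) = c.

c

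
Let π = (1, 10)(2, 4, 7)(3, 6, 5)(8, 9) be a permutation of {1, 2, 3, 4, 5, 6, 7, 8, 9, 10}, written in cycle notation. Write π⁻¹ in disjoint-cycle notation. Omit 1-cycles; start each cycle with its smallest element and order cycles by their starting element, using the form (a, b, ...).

If π sends a → b within a cycle, π⁻¹ sends b → a; equivalently, reverse each cycle.
Reversing each cycle of π and rotating so the smallest element leads gives (1, 10)(2, 7, 4)(3, 5, 6)(8, 9).

(1, 10)(2, 7, 4)(3, 5, 6)(8, 9)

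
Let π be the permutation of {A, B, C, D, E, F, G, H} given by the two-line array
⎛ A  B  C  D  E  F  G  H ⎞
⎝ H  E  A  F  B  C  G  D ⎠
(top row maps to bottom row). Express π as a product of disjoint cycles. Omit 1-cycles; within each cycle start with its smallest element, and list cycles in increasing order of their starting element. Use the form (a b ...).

Iterating π from A gives A → H → D → F → C → A; that is the 5-cycle (A H D F C).
Continuing from each remaining unvisited element yields (A H D F C)(B E).

(A H D F C)(B E)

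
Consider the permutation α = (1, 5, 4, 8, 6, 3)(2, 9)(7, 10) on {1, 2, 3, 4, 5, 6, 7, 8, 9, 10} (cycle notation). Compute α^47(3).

3 lies in the 6-cycle (1, 5, 4, 8, 6, 3).
Since the cycle has length 6, α^47 acts on it the same as α^5 (47 mod 6 = 5).
Stepping 5 places around the cycle: 3 → 1 → 5 → 4 → 8 → 6.

6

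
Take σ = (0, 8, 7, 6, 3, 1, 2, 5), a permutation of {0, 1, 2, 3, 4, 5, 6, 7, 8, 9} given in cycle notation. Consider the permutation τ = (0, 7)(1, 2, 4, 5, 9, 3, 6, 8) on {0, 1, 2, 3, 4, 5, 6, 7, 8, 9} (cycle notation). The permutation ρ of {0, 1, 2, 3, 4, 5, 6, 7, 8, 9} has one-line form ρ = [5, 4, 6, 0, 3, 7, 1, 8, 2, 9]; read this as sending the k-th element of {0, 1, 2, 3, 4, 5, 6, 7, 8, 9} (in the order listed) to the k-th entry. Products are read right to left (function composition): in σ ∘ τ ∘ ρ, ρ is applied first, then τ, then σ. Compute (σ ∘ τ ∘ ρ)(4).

(σ ∘ τ ∘ ρ)(4) = σ(τ(ρ(4))). ρ(4) = 3, then τ(3) = 6, then σ(6) = 3, so the result is 3.

3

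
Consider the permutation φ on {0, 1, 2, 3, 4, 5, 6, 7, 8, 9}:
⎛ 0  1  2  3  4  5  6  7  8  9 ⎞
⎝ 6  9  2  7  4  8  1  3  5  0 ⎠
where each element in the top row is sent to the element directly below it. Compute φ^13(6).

Tracing 6 → 1 → … returns to 6 after 4 steps, so 6 lies in a 4-cycle (0, 6, 1, 9).
On a 4-cycle, φ^4 is the identity, so φ^13 = φ^1 there (13 ≡ 1 mod 4).
Stepping 1 place around the cycle: 6 → 1.

1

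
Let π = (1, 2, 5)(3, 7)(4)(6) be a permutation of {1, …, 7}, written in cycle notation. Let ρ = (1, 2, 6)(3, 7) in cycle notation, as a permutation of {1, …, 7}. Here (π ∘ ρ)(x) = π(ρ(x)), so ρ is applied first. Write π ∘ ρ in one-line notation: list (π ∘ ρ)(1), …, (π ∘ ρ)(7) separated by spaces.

(π ∘ ρ)(x) = π(ρ(x)). Computing each image: π(ρ(1)) = π(2) = 5, π(ρ(2)) = π(6) = 6, π(ρ(3)) = π(7) = 3, π(ρ(4)) = π(4) = 4, π(ρ(5)) = π(5) = 1, π(ρ(6)) = π(1) = 2, π(ρ(7)) = π(3) = 7.
Hence π ∘ ρ = [5 6 3 4 1 2 7].

5 6 3 4 1 2 7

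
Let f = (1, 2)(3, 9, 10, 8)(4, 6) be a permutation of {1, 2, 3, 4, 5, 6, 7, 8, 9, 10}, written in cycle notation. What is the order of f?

4

The cycle type of f is (4, 2, 2, 1, 1).
Since disjoint cycles commute, ord(f) = lcm(4, 2, 2) = 4.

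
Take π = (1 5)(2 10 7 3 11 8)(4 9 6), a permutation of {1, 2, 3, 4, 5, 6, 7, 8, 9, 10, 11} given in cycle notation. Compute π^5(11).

11 lies in the 6-cycle (2 10 7 3 11 8).
Stepping 5 places around the cycle: 11 → 8 → 2 → 10 → 7 → 3.

3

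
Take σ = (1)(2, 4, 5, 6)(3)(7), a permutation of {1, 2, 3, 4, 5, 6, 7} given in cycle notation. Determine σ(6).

2

Within (2, 4, 5, 6), 6 ↦ 2.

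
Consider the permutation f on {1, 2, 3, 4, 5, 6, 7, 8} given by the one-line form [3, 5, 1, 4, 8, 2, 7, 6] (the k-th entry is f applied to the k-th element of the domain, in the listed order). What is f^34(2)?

8

Tracing 2 → 5 → … returns to 2 after 4 steps, so 2 lies in a 4-cycle (2 5 8 6).
Since the cycle has length 4, f^34 acts on it the same as f^2 (34 mod 4 = 2).
Stepping 2 places around the cycle: 2 → 5 → 8.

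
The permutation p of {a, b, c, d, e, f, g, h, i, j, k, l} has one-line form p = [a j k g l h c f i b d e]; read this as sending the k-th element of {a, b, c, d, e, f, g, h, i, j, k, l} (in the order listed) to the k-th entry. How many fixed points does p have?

2

The fixed points (elements with p(x) = x) are {a, i}, so there are 2.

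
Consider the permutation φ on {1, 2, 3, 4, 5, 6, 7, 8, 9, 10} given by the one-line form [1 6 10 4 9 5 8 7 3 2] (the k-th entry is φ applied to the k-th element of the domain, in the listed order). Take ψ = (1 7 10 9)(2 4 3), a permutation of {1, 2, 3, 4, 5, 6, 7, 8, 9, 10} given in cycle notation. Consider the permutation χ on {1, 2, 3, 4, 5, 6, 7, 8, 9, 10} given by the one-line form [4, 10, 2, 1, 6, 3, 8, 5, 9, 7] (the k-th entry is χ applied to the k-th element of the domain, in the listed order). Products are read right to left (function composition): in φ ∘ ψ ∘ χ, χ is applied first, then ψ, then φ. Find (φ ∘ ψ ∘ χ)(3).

4

(φ ∘ ψ ∘ χ)(3) = φ(ψ(χ(3))). χ(3) = 2, then ψ(2) = 4, then φ(4) = 4, so the result is 4.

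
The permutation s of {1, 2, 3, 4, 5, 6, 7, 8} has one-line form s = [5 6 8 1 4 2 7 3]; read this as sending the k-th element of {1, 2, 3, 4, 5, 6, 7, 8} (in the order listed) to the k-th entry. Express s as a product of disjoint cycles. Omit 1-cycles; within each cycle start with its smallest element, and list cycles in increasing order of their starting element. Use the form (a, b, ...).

Start at 1 and follow images: 1 → 5 → 4 → 1, giving the cycle (1, 5, 4).
Continuing from each remaining unvisited element yields (1, 5, 4)(2, 6)(3, 8).

(1, 5, 4)(2, 6)(3, 8)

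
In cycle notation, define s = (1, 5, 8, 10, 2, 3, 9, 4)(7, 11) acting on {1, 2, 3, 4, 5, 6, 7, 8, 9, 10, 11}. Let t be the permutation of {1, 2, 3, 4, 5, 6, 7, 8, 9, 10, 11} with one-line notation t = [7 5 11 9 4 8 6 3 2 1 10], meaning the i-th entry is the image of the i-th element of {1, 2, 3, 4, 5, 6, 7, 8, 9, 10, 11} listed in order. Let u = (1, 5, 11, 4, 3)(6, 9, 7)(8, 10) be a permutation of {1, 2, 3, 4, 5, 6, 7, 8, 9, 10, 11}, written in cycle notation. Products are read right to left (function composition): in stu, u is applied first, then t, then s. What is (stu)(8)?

5

Apply the permutations in order: u(8) = 10, then t(10) = 1, then s(1) = 5. So (stu)(8) = 5.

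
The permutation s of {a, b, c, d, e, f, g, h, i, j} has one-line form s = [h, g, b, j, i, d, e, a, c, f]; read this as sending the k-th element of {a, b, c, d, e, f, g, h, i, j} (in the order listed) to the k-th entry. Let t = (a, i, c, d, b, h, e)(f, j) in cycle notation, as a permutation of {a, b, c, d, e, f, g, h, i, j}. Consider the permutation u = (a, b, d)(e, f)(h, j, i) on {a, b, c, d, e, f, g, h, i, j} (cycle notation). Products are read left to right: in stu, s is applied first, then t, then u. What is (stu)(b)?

g

Apply the permutations in order: s(b) = g, then t(g) = g, then u(g) = g. So (stu)(b) = g.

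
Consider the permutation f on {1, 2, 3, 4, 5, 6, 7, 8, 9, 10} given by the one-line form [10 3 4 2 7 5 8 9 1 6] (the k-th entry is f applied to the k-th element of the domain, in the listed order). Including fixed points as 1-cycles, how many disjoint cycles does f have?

2

The cycle decomposition is (1, 10, 6, 5, 7, 8, 9)(2, 3, 4), which has 2 cycles (counting 1-cycles).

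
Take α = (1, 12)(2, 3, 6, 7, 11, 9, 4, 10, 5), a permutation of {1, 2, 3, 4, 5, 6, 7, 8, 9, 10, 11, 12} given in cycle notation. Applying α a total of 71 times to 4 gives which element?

9

4 lies in the 9-cycle (2, 3, 6, 7, 11, 9, 4, 10, 5).
Since the cycle has length 9, α^71 acts on it the same as α^8 (71 mod 9 = 8).
Advancing 8 steps from 4: 4 → 10 → 5 → 2 → 3 → 6 → 7 → 11 → 9.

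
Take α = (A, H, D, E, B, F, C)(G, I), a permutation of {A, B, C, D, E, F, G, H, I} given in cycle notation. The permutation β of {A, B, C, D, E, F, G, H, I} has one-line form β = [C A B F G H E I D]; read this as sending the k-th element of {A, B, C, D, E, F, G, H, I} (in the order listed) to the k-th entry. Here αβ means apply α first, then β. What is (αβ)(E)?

A

First apply α: α(E) = B, then β(B) = A. Thus (αβ)(E) = A.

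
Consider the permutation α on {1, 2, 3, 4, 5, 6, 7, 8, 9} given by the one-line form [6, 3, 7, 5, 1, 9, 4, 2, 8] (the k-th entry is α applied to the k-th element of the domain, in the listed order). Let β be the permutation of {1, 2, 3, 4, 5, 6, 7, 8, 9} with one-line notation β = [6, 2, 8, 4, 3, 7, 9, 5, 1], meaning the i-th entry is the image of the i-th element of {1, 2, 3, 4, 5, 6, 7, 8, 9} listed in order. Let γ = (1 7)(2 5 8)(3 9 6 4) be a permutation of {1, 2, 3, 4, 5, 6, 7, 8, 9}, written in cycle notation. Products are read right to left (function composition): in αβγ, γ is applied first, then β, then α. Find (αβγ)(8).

3

Chase 8: γ(8) = 2; β(2) = 2; α(2) = 3. Hence (αβγ)(8) = 3.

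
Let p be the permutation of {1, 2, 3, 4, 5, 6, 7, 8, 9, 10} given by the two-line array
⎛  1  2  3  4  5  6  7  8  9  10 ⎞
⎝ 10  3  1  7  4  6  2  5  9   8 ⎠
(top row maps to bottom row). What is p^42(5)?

Tracing 5 → 4 → … returns to 5 after 8 steps, so 5 lies in an 8-cycle (1 10 8 5 4 7 2 3).
On an 8-cycle, p^8 is the identity, so p^42 = p^2 there (42 ≡ 2 mod 8).
Advancing 2 steps from 5: 5 → 4 → 7.

7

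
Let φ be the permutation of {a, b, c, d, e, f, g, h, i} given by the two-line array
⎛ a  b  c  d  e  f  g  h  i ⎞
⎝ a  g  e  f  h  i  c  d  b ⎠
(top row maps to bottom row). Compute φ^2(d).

Tracing d → f → … returns to d after 8 steps, so d lies in an 8-cycle (b, g, c, e, h, d, f, i).
Stepping 2 places around the cycle: d → f → i.

i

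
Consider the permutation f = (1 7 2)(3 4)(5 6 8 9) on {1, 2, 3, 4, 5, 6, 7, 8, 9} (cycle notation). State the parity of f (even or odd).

The cycle lengths are 4, 3, 2.
A cycle is odd iff its length is even; f has 2 even-length cycles, so sgn(f) = (−1)^2 and f is even.

even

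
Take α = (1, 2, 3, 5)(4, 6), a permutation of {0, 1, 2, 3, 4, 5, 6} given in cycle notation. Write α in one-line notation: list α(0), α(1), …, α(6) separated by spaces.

Reading each image from the cycles: 0↦0, 1↦2, 2↦3, 3↦5, 4↦6, 5↦1, 6↦4.
Listing these in domain order gives 0 2 3 5 6 1 4.

0 2 3 5 6 1 4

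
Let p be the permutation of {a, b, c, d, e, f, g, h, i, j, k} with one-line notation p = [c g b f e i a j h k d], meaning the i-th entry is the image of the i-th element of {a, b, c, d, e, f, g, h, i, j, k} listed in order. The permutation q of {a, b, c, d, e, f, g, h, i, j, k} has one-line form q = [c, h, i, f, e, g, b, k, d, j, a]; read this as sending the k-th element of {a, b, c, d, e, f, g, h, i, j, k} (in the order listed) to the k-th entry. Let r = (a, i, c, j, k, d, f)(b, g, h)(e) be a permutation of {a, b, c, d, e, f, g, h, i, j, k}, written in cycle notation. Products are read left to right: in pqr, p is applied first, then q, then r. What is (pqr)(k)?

a

(pqr)(k) = r(q(p(k))). p(k) = d, then q(d) = f, then r(f) = a, so the result is a.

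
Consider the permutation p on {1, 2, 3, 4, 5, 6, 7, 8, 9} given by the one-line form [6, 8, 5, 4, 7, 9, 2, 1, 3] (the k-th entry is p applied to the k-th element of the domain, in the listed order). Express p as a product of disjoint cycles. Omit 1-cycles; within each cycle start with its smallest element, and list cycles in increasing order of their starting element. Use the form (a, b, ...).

Start at 1 and follow images: 1 → 6 → 9 → 3 → 5 → 7 → 2 → 8 → 1, giving the cycle (1, 6, 9, 3, 5, 7, 2, 8).
Repeating from the next unused element and collecting all non-trivial cycles gives (1, 6, 9, 3, 5, 7, 2, 8).

(1, 6, 9, 3, 5, 7, 2, 8)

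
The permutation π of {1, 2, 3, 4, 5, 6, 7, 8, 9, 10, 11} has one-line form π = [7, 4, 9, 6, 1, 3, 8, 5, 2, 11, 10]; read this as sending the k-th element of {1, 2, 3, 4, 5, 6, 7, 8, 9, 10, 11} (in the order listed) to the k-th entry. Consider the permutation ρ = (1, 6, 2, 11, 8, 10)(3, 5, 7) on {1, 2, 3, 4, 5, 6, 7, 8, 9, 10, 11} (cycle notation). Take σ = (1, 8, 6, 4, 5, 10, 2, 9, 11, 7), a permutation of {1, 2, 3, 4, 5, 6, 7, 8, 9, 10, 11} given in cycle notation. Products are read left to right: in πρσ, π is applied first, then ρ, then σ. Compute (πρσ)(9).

7

Chase 9: π(9) = 2; ρ(2) = 11; σ(11) = 7. Hence (πρσ)(9) = 7.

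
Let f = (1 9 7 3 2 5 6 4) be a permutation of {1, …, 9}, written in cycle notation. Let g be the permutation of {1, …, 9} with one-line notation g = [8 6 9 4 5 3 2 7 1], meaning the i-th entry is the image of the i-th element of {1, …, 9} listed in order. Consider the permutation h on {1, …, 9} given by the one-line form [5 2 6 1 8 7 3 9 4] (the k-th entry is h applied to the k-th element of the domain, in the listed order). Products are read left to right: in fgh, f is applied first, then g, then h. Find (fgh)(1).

Apply the permutations in order: f(1) = 9, then g(9) = 1, then h(1) = 5. So (fgh)(1) = 5.

5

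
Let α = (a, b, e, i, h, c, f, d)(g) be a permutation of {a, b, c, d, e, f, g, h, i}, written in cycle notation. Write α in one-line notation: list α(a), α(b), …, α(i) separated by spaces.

Each element maps to the next entry in its cycle (wrapping to the front): a→b, b→e, c→f, d→a, e→i, f→d, g→g, h→c, i→h.
So the one-line form is b e f a i d g c h.

b e f a i d g c h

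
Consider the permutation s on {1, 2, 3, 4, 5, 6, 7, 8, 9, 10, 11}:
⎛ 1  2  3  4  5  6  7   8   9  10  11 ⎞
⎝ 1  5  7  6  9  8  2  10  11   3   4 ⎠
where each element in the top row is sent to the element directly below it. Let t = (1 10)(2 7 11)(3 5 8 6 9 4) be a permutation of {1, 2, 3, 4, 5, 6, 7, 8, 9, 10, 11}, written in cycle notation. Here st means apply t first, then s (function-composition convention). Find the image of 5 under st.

10

First apply t: t(5) = 8, then s(8) = 10. Thus (st)(5) = 10.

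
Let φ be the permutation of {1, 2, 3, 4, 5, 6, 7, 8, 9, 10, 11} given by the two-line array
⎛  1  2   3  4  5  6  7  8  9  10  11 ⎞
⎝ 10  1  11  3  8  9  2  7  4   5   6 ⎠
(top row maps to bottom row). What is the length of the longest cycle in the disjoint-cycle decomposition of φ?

6

Decomposing into disjoint cycles gives (1, 10, 5, 8, 7, 2)(3, 11, 6, 9, 4); the longest has length 6.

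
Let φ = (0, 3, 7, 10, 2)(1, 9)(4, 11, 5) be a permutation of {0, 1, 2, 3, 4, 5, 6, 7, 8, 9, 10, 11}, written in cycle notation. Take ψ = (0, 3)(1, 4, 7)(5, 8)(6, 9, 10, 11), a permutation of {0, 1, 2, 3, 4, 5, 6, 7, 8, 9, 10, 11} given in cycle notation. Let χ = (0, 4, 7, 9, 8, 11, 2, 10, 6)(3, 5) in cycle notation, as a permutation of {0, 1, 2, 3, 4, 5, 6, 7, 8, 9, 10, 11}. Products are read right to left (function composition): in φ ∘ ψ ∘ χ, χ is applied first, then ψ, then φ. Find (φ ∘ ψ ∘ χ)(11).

Chase 11: χ(11) = 2; ψ(2) = 2; φ(2) = 0. Hence (φ ∘ ψ ∘ χ)(11) = 0.

0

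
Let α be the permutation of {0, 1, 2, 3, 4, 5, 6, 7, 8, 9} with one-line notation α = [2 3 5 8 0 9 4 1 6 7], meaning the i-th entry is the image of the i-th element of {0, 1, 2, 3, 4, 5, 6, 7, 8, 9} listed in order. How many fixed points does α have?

0

No element satisfies α(x) = x, so there are 0 fixed points.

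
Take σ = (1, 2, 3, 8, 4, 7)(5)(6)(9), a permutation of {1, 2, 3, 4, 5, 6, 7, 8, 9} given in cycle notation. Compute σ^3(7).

7 lies in the 6-cycle (1, 2, 3, 8, 4, 7).
Stepping 3 places around the cycle: 7 → 1 → 2 → 3.

3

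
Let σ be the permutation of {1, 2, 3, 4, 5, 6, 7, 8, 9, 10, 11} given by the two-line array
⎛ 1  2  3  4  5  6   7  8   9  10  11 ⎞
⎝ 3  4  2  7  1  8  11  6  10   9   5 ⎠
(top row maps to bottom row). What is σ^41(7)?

4

Tracing 7 → 11 → … returns to 7 after 7 steps, so 7 lies in a 7-cycle (1 3 2 4 7 11 5).
Powers repeat with period 7 on this cycle, and 41 mod 7 = 6, so σ^41(7) = σ^6(7).
Stepping 6 places around the cycle: 7 → 11 → 5 → 1 → 3 → 2 → 4.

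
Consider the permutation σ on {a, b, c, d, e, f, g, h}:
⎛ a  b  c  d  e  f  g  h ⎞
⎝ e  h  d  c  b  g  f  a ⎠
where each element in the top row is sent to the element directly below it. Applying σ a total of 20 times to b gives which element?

Tracing b → h → … returns to b after 4 steps, so b lies in a 4-cycle (a, e, b, h).
On a 4-cycle, σ^4 is the identity, so σ^20 = σ^0 there (20 ≡ 0 mod 4).
So σ^20(b) = b.

b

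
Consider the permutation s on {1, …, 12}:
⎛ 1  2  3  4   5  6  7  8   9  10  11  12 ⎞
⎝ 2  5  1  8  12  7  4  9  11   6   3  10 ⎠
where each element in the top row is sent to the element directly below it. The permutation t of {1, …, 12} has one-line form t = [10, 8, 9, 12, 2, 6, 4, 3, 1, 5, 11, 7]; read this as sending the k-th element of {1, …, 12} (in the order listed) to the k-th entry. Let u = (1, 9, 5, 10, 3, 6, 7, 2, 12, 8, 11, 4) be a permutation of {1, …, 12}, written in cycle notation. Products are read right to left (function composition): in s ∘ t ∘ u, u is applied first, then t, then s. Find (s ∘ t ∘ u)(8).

3

Chase 8: u(8) = 11; t(11) = 11; s(11) = 3. Hence (s ∘ t ∘ u)(8) = 3.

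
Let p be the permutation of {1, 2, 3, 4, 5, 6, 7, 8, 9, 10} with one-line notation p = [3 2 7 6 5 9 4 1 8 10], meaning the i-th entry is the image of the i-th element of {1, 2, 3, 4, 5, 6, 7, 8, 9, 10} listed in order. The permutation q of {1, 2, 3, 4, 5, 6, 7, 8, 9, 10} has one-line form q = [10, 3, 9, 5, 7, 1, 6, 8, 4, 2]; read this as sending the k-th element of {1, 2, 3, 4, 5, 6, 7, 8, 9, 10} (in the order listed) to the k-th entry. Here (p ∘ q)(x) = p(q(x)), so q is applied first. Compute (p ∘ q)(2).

7

(p ∘ q)(2) = p(q(2)). q(2) = 3, then p(3) = 7. So (p ∘ q)(2) = 7.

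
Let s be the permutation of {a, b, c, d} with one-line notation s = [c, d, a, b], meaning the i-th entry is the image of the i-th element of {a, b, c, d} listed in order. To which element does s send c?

a

c is element number 3 of the domain, and entry number 3 of the one-line form is a, so s(c) = a.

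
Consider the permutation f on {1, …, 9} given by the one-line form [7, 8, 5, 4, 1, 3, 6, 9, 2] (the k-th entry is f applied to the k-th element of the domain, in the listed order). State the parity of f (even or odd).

even

In disjoint-cycle form the cycle lengths are 5, 3, 1.
A cycle is odd iff its length is even; f has 0 even-length cycles, so sgn(f) = (−1)^0 and f is even.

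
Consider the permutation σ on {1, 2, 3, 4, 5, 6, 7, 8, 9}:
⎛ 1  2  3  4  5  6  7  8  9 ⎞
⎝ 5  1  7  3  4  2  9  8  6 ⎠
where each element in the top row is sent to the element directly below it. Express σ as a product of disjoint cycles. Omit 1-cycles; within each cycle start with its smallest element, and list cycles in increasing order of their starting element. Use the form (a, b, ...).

Start at 1 and follow images: 1 → 5 → 4 → 3 → 7 → 9 → 6 → 2 → 1, giving the cycle (1, 5, 4, 3, 7, 9, 6, 2).
Continuing from each remaining unvisited element yields (1, 5, 4, 3, 7, 9, 6, 2).

(1, 5, 4, 3, 7, 9, 6, 2)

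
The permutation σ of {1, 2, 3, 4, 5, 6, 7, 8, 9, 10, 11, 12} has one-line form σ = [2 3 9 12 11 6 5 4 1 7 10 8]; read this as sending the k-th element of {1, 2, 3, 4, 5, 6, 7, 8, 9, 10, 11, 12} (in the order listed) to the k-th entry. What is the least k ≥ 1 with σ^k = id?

Writing σ as disjoint cycles, the cycle lengths are 4, 4, 3, 1.
Since disjoint cycles commute, ord(σ) = lcm(4, 4, 3) = 12.

12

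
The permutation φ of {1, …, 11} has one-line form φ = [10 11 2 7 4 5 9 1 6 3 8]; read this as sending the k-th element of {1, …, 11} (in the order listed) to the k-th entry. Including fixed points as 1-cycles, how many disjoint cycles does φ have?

The cycle decomposition is (1 10 3 2 11 8)(4 7 9 6 5), which has 2 cycles (counting 1-cycles).

2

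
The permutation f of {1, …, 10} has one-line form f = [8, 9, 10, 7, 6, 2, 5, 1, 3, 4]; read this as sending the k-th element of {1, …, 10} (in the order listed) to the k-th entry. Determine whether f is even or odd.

even

In disjoint-cycle form the cycle lengths are 8, 2.
A cycle of length ℓ contributes ℓ−1 transpositions, so f is a product of 7 + 1 = 8 transpositions — even.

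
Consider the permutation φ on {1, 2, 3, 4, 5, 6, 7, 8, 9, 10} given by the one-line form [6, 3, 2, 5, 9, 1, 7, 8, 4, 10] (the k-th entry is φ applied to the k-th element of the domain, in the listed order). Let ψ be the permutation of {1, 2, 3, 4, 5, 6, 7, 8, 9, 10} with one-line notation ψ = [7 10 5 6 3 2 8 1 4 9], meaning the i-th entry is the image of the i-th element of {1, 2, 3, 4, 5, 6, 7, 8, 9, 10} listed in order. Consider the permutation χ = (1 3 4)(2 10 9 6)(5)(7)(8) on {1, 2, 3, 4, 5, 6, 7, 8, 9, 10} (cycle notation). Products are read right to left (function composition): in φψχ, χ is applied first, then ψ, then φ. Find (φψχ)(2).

Apply the permutations in order: χ(2) = 10, then ψ(10) = 9, then φ(9) = 4. So (φψχ)(2) = 4.

4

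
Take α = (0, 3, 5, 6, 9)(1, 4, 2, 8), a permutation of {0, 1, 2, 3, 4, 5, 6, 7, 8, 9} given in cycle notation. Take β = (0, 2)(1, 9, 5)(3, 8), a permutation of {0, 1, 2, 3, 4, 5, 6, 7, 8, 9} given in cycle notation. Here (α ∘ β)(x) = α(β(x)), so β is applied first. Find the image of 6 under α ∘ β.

9

First apply β: β(6) = 6, then α(6) = 9. Thus (α ∘ β)(6) = 9.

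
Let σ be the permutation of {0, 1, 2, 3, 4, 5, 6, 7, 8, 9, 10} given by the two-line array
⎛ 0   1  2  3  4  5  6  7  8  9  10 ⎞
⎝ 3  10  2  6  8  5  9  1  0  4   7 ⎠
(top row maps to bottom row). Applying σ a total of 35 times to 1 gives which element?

Tracing 1 → 10 → … returns to 1 after 3 steps, so 1 lies in a 3-cycle (1 10 7).
Powers repeat with period 3 on this cycle, and 35 mod 3 = 2, so σ^35(1) = σ^2(1).
Advancing 2 steps from 1: 1 → 10 → 7.

7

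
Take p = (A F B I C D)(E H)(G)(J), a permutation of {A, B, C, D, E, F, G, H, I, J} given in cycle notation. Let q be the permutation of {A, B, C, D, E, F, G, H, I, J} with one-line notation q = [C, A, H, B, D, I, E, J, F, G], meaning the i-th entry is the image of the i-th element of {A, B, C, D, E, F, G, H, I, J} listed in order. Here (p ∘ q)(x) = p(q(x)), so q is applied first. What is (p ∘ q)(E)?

A

q(E) = D, then p(D) = A; composing gives (p ∘ q)(E) = A.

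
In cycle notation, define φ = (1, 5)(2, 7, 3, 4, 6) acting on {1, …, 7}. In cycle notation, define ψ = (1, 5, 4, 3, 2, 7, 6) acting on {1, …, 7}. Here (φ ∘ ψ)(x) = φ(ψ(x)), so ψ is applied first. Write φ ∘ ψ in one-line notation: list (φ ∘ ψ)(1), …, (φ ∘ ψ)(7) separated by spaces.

Chase each element through ψ then φ: 1 → 5 → 1; 2 → 7 → 3; 3 → 2 → 7; 4 → 3 → 4; 5 → 4 → 6; 6 → 1 → 5; 7 → 6 → 2.
Collecting the images, φ ∘ ψ = [1 3 7 4 6 5 2].

1 3 7 4 6 5 2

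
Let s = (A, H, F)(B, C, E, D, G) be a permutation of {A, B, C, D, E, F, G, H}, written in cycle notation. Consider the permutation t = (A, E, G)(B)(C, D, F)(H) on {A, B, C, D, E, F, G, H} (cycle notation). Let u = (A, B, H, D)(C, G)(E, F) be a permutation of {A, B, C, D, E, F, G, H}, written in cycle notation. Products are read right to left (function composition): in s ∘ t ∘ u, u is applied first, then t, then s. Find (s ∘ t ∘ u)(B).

Chase B: u(B) = H; t(H) = H; s(H) = F. Hence (s ∘ t ∘ u)(B) = F.

F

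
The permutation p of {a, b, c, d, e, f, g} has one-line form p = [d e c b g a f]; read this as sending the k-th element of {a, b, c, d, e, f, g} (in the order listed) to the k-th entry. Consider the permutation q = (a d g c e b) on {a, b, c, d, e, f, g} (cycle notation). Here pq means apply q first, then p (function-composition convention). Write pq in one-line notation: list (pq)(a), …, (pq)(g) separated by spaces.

b d g f e a c

For each element, apply q then p: a → d → b; b → a → d; c → e → g; d → g → f; e → b → e; f → f → a; g → c → c.
So pq in one-line form is b d g f e a c.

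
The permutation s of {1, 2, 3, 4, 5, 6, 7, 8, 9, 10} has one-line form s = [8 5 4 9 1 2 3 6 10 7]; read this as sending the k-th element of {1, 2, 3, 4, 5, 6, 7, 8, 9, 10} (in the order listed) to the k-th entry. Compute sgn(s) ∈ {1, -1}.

In disjoint-cycle form the cycle lengths are 5, 5.
A cycle of length ℓ contributes ℓ−1 transpositions, so s is a product of 4 + 4 = 8 transpositions — even.

1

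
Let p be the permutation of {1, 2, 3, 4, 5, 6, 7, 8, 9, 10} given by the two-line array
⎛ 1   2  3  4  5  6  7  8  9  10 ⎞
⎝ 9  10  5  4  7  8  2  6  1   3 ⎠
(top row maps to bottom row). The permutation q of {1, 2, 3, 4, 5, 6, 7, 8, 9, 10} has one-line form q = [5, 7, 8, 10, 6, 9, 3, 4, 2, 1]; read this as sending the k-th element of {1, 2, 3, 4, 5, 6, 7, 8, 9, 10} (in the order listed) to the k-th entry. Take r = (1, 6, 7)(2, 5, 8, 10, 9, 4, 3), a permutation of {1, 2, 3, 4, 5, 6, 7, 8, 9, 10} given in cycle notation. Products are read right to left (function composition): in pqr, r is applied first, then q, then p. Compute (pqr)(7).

7

Apply the permutations in order: r(7) = 1, then q(1) = 5, then p(5) = 7. So (pqr)(7) = 7.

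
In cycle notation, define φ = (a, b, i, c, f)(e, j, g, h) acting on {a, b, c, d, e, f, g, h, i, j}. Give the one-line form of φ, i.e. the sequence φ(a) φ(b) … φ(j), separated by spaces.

Each element maps to the next entry in its cycle (wrapping to the front): a→b, b→i, c→f, d→d, e→j, f→a, g→h, h→e, i→c, j→g.
Listing these in domain order gives b i f d j a h e c g.

b i f d j a h e c g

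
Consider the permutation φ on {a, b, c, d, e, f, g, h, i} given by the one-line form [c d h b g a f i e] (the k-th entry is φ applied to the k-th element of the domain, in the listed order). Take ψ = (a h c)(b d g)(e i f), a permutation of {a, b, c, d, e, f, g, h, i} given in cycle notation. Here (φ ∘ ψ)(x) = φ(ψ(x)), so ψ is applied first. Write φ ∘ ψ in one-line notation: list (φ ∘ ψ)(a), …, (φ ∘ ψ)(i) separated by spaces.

i b c f e g d h a

(φ ∘ ψ)(x) = φ(ψ(x)). Computing each image: φ(ψ(a)) = φ(h) = i, φ(ψ(b)) = φ(d) = b, φ(ψ(c)) = φ(a) = c, φ(ψ(d)) = φ(g) = f, φ(ψ(e)) = φ(i) = e, φ(ψ(f)) = φ(e) = g, φ(ψ(g)) = φ(b) = d, φ(ψ(h)) = φ(c) = h, φ(ψ(i)) = φ(f) = a.
Hence φ ∘ ψ = [i b c f e g d h a].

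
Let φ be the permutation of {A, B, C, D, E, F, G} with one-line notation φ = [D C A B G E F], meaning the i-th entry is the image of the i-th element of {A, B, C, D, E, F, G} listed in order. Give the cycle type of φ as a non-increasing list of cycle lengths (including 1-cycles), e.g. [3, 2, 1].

The disjoint cycles are (A D B C)(E G F), with lengths 4, 3 in non-increasing order.

[4, 3]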